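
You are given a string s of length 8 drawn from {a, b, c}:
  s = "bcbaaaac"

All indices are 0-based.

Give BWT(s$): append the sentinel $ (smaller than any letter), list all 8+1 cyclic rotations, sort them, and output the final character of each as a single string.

cbaaac$ab

rank  rotation   last
    0  $bcbaaaac  c
    1  aaaac$bcb  b
    2  aaac$bcba  a
    3  aac$bcbaa  a
    4  ac$bcbaaa  a
    5  baaaac$bc  c
    6  bcbaaaac$  $
    7  c$bcbaaaa  a
    8  cbaaaac$b  b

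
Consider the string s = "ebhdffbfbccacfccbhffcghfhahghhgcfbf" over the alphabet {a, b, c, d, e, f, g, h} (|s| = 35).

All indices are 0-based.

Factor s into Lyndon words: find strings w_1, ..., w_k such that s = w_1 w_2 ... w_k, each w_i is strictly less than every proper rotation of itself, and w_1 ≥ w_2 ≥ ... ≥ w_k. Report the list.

emit factor 1: 'e' (i=0, period=1)
emit factor 2: 'bhdff' (i=1, period=5)
emit factor 3: 'bf' (i=6, period=2)
emit factor 4: 'bcc' (i=8, period=3)
emit factor 5: 'acfccbhffcghfhahghhgcfbf' (i=11, period=24)

["e", "bhdff", "bf", "bcc", "acfccbhffcghfhahghhgcfbf"]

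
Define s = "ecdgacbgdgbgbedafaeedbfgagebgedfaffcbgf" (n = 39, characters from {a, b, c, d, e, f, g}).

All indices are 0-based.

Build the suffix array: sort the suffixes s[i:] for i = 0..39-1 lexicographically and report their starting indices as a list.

[4, 17, 15, 32, 24, 12, 21, 10, 6, 27, 36, 5, 35, 1, 14, 20, 30, 2, 8, 26, 0, 13, 19, 29, 18, 38, 16, 31, 34, 33, 22, 3, 23, 11, 9, 7, 25, 28, 37]

sorted suffixes:
  #0 SA[0]=4  'acbgdgbgbedafaeedbfgagebgedfaffcbgf'
  #1 SA[1]=17  'aeedbfgagebgedfaffcbgf'
  #2 SA[2]=15  'afaeedbfgagebgedfaffcbgf'
  #3 SA[3]=32  'affcbgf'
  #4 SA[4]=24  'agebgedfaffcbgf'
  #5 SA[5]=12  'bedafaeedbfgagebgedfaffcbgf'
  #6 SA[6]=21  'bfgagebgedfaffcbgf'
  #7 SA[7]=10  'bgbedafaeedbfgagebgedfaffcbgf'
  #8 SA[8]=6  'bgdgbgbedafaeedbfgagebgedfaffcbgf'
  #9 SA[9]=27  'bgedfaffcbgf'
  #10 SA[10]=36  'bgf'
  #11 SA[11]=5  'cbgdgbgbedafaeedbfgagebgedfaffcbgf'
  #12 SA[12]=35  'cbgf'
  #13 SA[13]=1  'cdgacbgdgbgbedafaeedbfgagebgedfaffcbgf'
  #14 SA[14]=14  'dafaeedbfgagebgedfaffcbgf'
  #15 SA[15]=20  'dbfgagebgedfaffcbgf'
  #16 SA[16]=30  'dfaffcbgf'
  #17 SA[17]=2  'dgacbgdgbgbedafaeedbfgagebgedfaffcbgf'
  #18 SA[18]=8  'dgbgbedafaeedbfgagebgedfaffcbgf'
  #19 SA[19]=26  'ebgedfaffcbgf'
  #20 SA[20]=0  'ecdgacbgdgbgbedafaeedbfgagebgedfaffcbgf'
  #21 SA[21]=13  'edafaeedbfgagebgedfaffcbgf'
  #22 SA[22]=19  'edbfgagebgedfaffcbgf'
  #23 SA[23]=29  'edfaffcbgf'
  #24 SA[24]=18  'eedbfgagebgedfaffcbgf'
  #25 SA[25]=38  'f'
  #26 SA[26]=16  'faeedbfgagebgedfaffcbgf'
  #27 SA[27]=31  'faffcbgf'
  #28 SA[28]=34  'fcbgf'
  #29 SA[29]=33  'ffcbgf'
  #30 SA[30]=22  'fgagebgedfaffcbgf'
  #31 SA[31]=3  'gacbgdgbgbedafaeedbfgagebgedfaffcbgf'
  #32 SA[32]=23  'gagebgedfaffcbgf'
  #33 SA[33]=11  'gbedafaeedbfgagebgedfaffcbgf'
  #34 SA[34]=9  'gbgbedafaeedbfgagebgedfaffcbgf'
  #35 SA[35]=7  'gdgbgbedafaeedbfgagebgedfaffcbgf'
  #36 SA[36]=25  'gebgedfaffcbgf'
  #37 SA[37]=28  'gedfaffcbgf'
  #38 SA[38]=37  'gf'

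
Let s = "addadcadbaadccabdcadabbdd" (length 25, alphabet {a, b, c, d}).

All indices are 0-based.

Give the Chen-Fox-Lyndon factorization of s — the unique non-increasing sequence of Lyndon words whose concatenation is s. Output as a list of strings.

["add", "adc", "adb", "aadccabdcadabbdd"]

emit factor 1: 'add' (i=0, period=3)
emit factor 2: 'adc' (i=3, period=3)
emit factor 3: 'adb' (i=6, period=3)
emit factor 4: 'aadccabdcadabbdd' (i=9, period=16)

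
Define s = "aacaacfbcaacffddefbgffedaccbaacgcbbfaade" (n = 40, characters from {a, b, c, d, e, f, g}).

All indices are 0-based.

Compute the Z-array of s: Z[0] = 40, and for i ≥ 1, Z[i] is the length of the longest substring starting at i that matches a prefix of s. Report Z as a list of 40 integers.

Z[0]=40
i=1: fresh scan; Z[1]=1 extend→box=[1,2)
i=2: fresh scan; Z[2]=0
i=3: fresh scan; Z[3]=3 extend→box=[3,6)
i=4: min(r-i=2, Z[1]=1)=1; Z[4]=1
i=5: min(r-i=1, Z[2]=0)=0; Z[5]=0
i=6: fresh scan; Z[6]=0
i=7: fresh scan; Z[7]=0
i=8: fresh scan; Z[8]=0
i=9: fresh scan; Z[9]=3 extend→box=[9,12)
i=10: min(r-i=2, Z[1]=1)=1; Z[10]=1
i=11: min(r-i=1, Z[2]=0)=0; Z[11]=0
i=12: fresh scan; Z[12]=0
i=13: fresh scan; Z[13]=0
i=14: fresh scan; Z[14]=0
i=15: fresh scan; Z[15]=0
i=16: fresh scan; Z[16]=0
i=17: fresh scan; Z[17]=0
i=18: fresh scan; Z[18]=0
i=19: fresh scan; Z[19]=0
i=20: fresh scan; Z[20]=0
i=21: fresh scan; Z[21]=0
i=22: fresh scan; Z[22]=0
i=23: fresh scan; Z[23]=0
i=24: fresh scan; Z[24]=1 extend→box=[24,25)
i=25: fresh scan; Z[25]=0
i=26: fresh scan; Z[26]=0
i=27: fresh scan; Z[27]=0
i=28: fresh scan; Z[28]=3 extend→box=[28,31)
i=29: min(r-i=2, Z[1]=1)=1; Z[29]=1
i=30: min(r-i=1, Z[2]=0)=0; Z[30]=0
i=31: fresh scan; Z[31]=0
i=32: fresh scan; Z[32]=0
i=33: fresh scan; Z[33]=0
i=34: fresh scan; Z[34]=0
i=35: fresh scan; Z[35]=0
i=36: fresh scan; Z[36]=2 extend→box=[36,38)
i=37: min(r-i=1, Z[1]=1)=1; Z[37]=1
i=38: fresh scan; Z[38]=0
i=39: fresh scan; Z[39]=0

[40, 1, 0, 3, 1, 0, 0, 0, 0, 3, 1, 0, 0, 0, 0, 0, 0, 0, 0, 0, 0, 0, 0, 0, 1, 0, 0, 0, 3, 1, 0, 0, 0, 0, 0, 0, 2, 1, 0, 0]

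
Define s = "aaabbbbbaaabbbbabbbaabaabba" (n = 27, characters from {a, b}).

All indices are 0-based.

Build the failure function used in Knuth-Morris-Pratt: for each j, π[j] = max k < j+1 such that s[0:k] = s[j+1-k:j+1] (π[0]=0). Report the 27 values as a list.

[0, 1, 2, 0, 0, 0, 0, 0, 1, 2, 3, 4, 5, 6, 7, 1, 0, 0, 0, 1, 2, 0, 1, 2, 0, 0, 1]

π[0] = 0
j=1 s[j]='a': π[1]=1 (border 'a')
j=2 s[j]='a': π[2]=2 (border 'aa')
j=3 s[j]='b': k: 2→1→0; π[3]=0 (border '')
j=4 s[j]='b': π[4]=0 (border '')
j=5 s[j]='b': π[5]=0 (border '')
j=6 s[j]='b': π[6]=0 (border '')
j=7 s[j]='b': π[7]=0 (border '')
j=8 s[j]='a': π[8]=1 (border 'a')
j=9 s[j]='a': π[9]=2 (border 'aa')
j=10 s[j]='a': π[10]=3 (border 'aaa')
j=11 s[j]='b': π[11]=4 (border 'aaab')
j=12 s[j]='b': π[12]=5 (border 'aaabb')
j=13 s[j]='b': π[13]=6 (border 'aaabbb')
j=14 s[j]='b': π[14]=7 (border 'aaabbbb')
j=15 s[j]='a': k: 7→0; π[15]=1 (border 'a')
j=16 s[j]='b': k: 1→0; π[16]=0 (border '')
j=17 s[j]='b': π[17]=0 (border '')
j=18 s[j]='b': π[18]=0 (border '')
j=19 s[j]='a': π[19]=1 (border 'a')
j=20 s[j]='a': π[20]=2 (border 'aa')
j=21 s[j]='b': k: 2→1→0; π[21]=0 (border '')
j=22 s[j]='a': π[22]=1 (border 'a')
j=23 s[j]='a': π[23]=2 (border 'aa')
j=24 s[j]='b': k: 2→1→0; π[24]=0 (border '')
j=25 s[j]='b': π[25]=0 (border '')
j=26 s[j]='a': π[26]=1 (border 'a')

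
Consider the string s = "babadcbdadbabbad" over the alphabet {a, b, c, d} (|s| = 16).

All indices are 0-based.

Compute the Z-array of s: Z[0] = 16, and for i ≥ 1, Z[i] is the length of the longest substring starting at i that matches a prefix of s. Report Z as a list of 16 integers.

[16, 0, 2, 0, 0, 0, 1, 0, 0, 0, 3, 0, 1, 2, 0, 0]

Z[0]=16
i=1: fresh scan; Z[1]=0
i=2: fresh scan; Z[2]=2 scan→box=[2,4)
i=3: min(r-i=1, Z[1]=0)=0; Z[3]=0
i=4: fresh scan; Z[4]=0
i=5: fresh scan; Z[5]=0
i=6: fresh scan; Z[6]=1 scan→box=[6,7)
i=7: fresh scan; Z[7]=0
i=8: fresh scan; Z[8]=0
i=9: fresh scan; Z[9]=0
i=10: fresh scan; Z[10]=3 scan→box=[10,13)
i=11: min(r-i=2, Z[1]=0)=0; Z[11]=0
i=12: min(r-i=1, Z[2]=2)=1; Z[12]=1
i=13: fresh scan; Z[13]=2 scan→box=[13,15)
i=14: min(r-i=1, Z[1]=0)=0; Z[14]=0
i=15: fresh scan; Z[15]=0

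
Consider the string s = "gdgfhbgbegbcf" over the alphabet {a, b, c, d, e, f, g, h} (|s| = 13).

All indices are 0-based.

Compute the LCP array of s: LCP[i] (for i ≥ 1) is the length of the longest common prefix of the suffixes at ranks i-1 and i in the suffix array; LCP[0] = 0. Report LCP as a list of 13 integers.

rank | idx | suffix
   0 |  10 | bcf
   1 |   7 | begbcf
   2 |   5 | bgbegbcf
   3 |  11 | cf
   4 |   1 | dgfhbgbegbcf
   5 |   8 | egbcf
   6 |  12 | f
   7 |   3 | fhbgbegbcf
   8 |   9 | gbcf
   9 |   6 | gbegbcf
  10 |   0 | gdgfhbgbegbcf
  11 |   2 | gfhbgbegbcf
  12 |   4 | hbgbegbcf

SA = [10, 7, 5, 11, 1, 8, 12, 3, 9, 6, 0, 2, 4]
[i] adj suffixes → lcp
  [1] 10/7 → 1 ('b')
  [2] 7/5 → 1 ('b')
  [3] 5/11 → 0 ('')
  [4] 11/1 → 0 ('')
  [5] 1/8 → 0 ('')
  [6] 8/12 → 0 ('')
  [7] 12/3 → 1 ('f')
  [8] 3/9 → 0 ('')
  [9] 9/6 → 2 ('gb')
  [10] 6/0 → 1 ('g')
  [11] 0/2 → 1 ('g')
  [12] 2/4 → 0 ('')

[0, 1, 1, 0, 0, 0, 0, 1, 0, 2, 1, 1, 0]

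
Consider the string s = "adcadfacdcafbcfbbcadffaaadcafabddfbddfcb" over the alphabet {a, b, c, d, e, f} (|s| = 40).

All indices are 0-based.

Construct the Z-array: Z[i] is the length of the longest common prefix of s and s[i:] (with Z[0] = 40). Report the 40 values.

Z[0]=40
i=1: i≥r, start 0; Z[1]=0
i=2: i≥r, start 0; Z[2]=0
i=3: i≥r, start 0; Z[3]=2 grow→box=[3,5)
i=4: min(r-i=1, Z[1]=0)=0; Z[4]=0
i=5: i≥r, start 0; Z[5]=0
i=6: i≥r, start 0; Z[6]=1 grow→box=[6,7)
i=7: i≥r, start 0; Z[7]=0
i=8: i≥r, start 0; Z[8]=0
i=9: i≥r, start 0; Z[9]=0
i=10: i≥r, start 0; Z[10]=1 grow→box=[10,11)
i=11: i≥r, start 0; Z[11]=0
i=12: i≥r, start 0; Z[12]=0
i=13: i≥r, start 0; Z[13]=0
i=14: i≥r, start 0; Z[14]=0
i=15: i≥r, start 0; Z[15]=0
i=16: i≥r, start 0; Z[16]=0
i=17: i≥r, start 0; Z[17]=0
i=18: i≥r, start 0; Z[18]=2 grow→box=[18,20)
i=19: min(r-i=1, Z[1]=0)=0; Z[19]=0
i=20: i≥r, start 0; Z[20]=0
i=21: i≥r, start 0; Z[21]=0
i=22: i≥r, start 0; Z[22]=1 grow→box=[22,23)
i=23: i≥r, start 0; Z[23]=1 grow→box=[23,24)
i=24: i≥r, start 0; Z[24]=4 grow→box=[24,28)
i=25: min(r-i=3, Z[1]=0)=0; Z[25]=0
i=26: min(r-i=2, Z[2]=0)=0; Z[26]=0
i=27: min(r-i=1, Z[3]=2)=1; Z[27]=1
i=28: i≥r, start 0; Z[28]=0
i=29: i≥r, start 0; Z[29]=1 grow→box=[29,30)
i=30: i≥r, start 0; Z[30]=0
i=31: i≥r, start 0; Z[31]=0
i=32: i≥r, start 0; Z[32]=0
i=33: i≥r, start 0; Z[33]=0
i=34: i≥r, start 0; Z[34]=0
i=35: i≥r, start 0; Z[35]=0
i=36: i≥r, start 0; Z[36]=0
i=37: i≥r, start 0; Z[37]=0
i=38: i≥r, start 0; Z[38]=0
i=39: i≥r, start 0; Z[39]=0

[40, 0, 0, 2, 0, 0, 1, 0, 0, 0, 1, 0, 0, 0, 0, 0, 0, 0, 2, 0, 0, 0, 1, 1, 4, 0, 0, 1, 0, 1, 0, 0, 0, 0, 0, 0, 0, 0, 0, 0]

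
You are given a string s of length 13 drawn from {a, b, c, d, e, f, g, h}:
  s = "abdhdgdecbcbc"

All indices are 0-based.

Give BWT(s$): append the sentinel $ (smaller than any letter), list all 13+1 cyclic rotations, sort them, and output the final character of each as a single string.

rank  rotation        last
    0  $abdhdgdecbcbc  c
    1  abdhdgdecbcbc$  $
    2  bc$abdhdgdecbc  c
    3  bcbc$abdhdgdec  c
    4  bdhdgdecbcbc$a  a
    5  c$abdhdgdecbcb  b
    6  cbc$abdhdgdecb  b
    7  cbcbc$abdhdgde  e
    8  decbcbc$abdhdg  g
    9  dgdecbcbc$abdh  h
   10  dhdgdecbcbc$ab  b
   11  ecbcbc$abdhdgd  d
   12  gdecbcbc$abdhd  d
   13  hdgdecbcbc$abd  d

c$ccabbeghbddd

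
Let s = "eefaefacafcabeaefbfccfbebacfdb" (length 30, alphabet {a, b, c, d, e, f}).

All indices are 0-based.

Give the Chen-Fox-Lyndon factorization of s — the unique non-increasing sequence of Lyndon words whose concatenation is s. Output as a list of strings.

["eef", "aef", "acafc", "abeaefbfccfbebacfdb"]

emit factor 1: 'eef' (i=0, period=3)
emit factor 2: 'aef' (i=3, period=3)
emit factor 3: 'acafc' (i=6, period=5)
emit factor 4: 'abeaefbfccfbebacfdb' (i=11, period=19)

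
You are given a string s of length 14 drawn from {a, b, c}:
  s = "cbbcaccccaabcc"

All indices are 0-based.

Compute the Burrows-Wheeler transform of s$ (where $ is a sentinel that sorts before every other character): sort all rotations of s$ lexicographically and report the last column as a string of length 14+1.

rank  rotation         last
    0  $cbbcaccccaabcc  c
    1  aabcc$cbbcacccc  c
    2  abcc$cbbcacccca  a
    3  accccaabcc$cbbc  c
    4  bbcaccccaabcc$c  c
    5  bcaccccaabcc$cb  b
    6  bcc$cbbcaccccaa  a
    7  c$cbbcaccccaabc  c
    8  caabcc$cbbcaccc  c
    9  caccccaabcc$cbb  b
   10  cbbcaccccaabcc$  $
   11  cc$cbbcaccccaab  b
   12  ccaabcc$cbbcacc  c
   13  cccaabcc$cbbcac  c
   14  ccccaabcc$cbbca  a

ccaccbaccb$bcca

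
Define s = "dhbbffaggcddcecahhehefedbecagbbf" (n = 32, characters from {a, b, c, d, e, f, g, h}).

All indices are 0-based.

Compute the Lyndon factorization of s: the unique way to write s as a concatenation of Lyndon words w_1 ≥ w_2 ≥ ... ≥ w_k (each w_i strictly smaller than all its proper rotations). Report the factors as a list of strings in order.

["dh", "bbff", "aggcddcecahhehefedbec", "agbbf"]

emit factor 1: 'dh' (i=0, period=2)
emit factor 2: 'bbff' (i=2, period=4)
emit factor 3: 'aggcddcecahhehefedbec' (i=6, period=21)
emit factor 4: 'agbbf' (i=27, period=5)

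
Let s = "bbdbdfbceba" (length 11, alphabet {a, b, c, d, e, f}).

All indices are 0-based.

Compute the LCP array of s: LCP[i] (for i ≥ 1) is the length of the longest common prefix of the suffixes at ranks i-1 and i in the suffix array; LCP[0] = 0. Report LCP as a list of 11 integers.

[0, 0, 1, 1, 1, 2, 0, 0, 1, 0, 0]

rank→(start, suffix):
  0 → (10, 'a')
  1 → (9, 'ba')
  2 → (0, 'bbdbdfbceba')
  3 → (6, 'bceba')
  4 → (1, 'bdbdfbceba')
  5 → (3, 'bdfbceba')
  6 → (7, 'ceba')
  7 → (2, 'dbdfbceba')
  8 → (4, 'dfbceba')
  9 → (8, 'eba')
  10 → (5, 'fbceba')

SA = [10, 9, 0, 6, 1, 3, 7, 2, 4, 8, 5]
[i] adj suffixes → lcp
  [1] 10/9 → 0 ('')
  [2] 9/0 → 1 ('b')
  [3] 0/6 → 1 ('b')
  [4] 6/1 → 1 ('b')
  [5] 1/3 → 2 ('bd')
  [6] 3/7 → 0 ('')
  [7] 7/2 → 0 ('')
  [8] 2/4 → 1 ('d')
  [9] 4/8 → 0 ('')
  [10] 8/5 → 0 ('')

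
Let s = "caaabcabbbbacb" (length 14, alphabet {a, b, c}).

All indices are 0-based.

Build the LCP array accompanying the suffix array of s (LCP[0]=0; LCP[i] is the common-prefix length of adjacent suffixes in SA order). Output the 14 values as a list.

[0, 2, 1, 2, 1, 0, 1, 1, 2, 3, 1, 0, 2, 1]

rank→(start, suffix):
  0 → (1, 'aaabcabbbbacb')
  1 → (2, 'aabcabbbbacb')
  2 → (6, 'abbbbacb')
  3 → (3, 'abcabbbbacb')
  4 → (11, 'acb')
  5 → (13, 'b')
  6 → (10, 'bacb')
  7 → (9, 'bbacb')
  8 → (8, 'bbbacb')
  9 → (7, 'bbbbacb')
  10 → (4, 'bcabbbbacb')
  11 → (0, 'caaabcabbbbacb')
  12 → (5, 'cabbbbacb')
  13 → (12, 'cb')

SA = [1, 2, 6, 3, 11, 13, 10, 9, 8, 7, 4, 0, 5, 12]
i: (SA[i-1],SA[i]) lcp shared
  1: (1,2) 2 'aa'
  2: (2,6) 1 'a'
  3: (6,3) 2 'ab'
  4: (3,11) 1 'a'
  5: (11,13) 0 ''
  6: (13,10) 1 'b'
  7: (10,9) 1 'b'
  8: (9,8) 2 'bb'
  9: (8,7) 3 'bbb'
  10: (7,4) 1 'b'
  11: (4,0) 0 ''
  12: (0,5) 2 'ca'
  13: (5,12) 1 'c'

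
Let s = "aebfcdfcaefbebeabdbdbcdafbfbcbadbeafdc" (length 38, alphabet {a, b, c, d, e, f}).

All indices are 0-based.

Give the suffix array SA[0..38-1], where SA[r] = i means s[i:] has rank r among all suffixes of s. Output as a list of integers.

rank→(start, suffix):
  0 → (15, 'abdbdbcdafbfbcbadbeafdc')
  1 → (30, 'adbeafdc')
  2 → (0, 'aebfcdfcaefbebeabdbdbcdafbfbcbadbeafdc')
  3 → (8, 'aefbebeabdbdbcdafbfbcbadbeafdc')
  4 → (23, 'afbfbcbadbeafdc')
  5 → (34, 'afdc')
  6 → (29, 'badbeafdc')
  7 → (27, 'bcbadbeafdc')
  8 → (20, 'bcdafbfbcbadbeafdc')
  9 → (18, 'bdbcdafbfbcbadbeafdc')
  10 → (16, 'bdbdbcdafbfbcbadbeafdc')
  11 → (13, 'beabdbdbcdafbfbcbadbeafdc')
  12 → (32, 'beafdc')
  13 → (11, 'bebeabdbdbcdafbfbcbadbeafdc')
  14 → (25, 'bfbcbadbeafdc')
  15 → (2, 'bfcdfcaefbebeabdbdbcdafbfbcbadbeafdc')
  16 → (37, 'c')
  17 → (7, 'caefbebeabdbdbcdafbfbcbadbeafdc')
  18 → (28, 'cbadbeafdc')
  19 → (21, 'cdafbfbcbadbeafdc')
  20 → (4, 'cdfcaefbebeabdbdbcdafbfbcbadbeafdc')
  21 → (22, 'dafbfbcbadbeafdc')
  22 → (19, 'dbcdafbfbcbadbeafdc')
  23 → (17, 'dbdbcdafbfbcbadbeafdc')
  24 → (31, 'dbeafdc')
  25 → (36, 'dc')
  26 → (5, 'dfcaefbebeabdbdbcdafbfbcbadbeafdc')
  27 → (14, 'eabdbdbcdafbfbcbadbeafdc')
  28 → (33, 'eafdc')
  29 → (12, 'ebeabdbdbcdafbfbcbadbeafdc')
  30 → (1, 'ebfcdfcaefbebeabdbdbcdafbfbcbadbeafdc')
  31 → (9, 'efbebeabdbdbcdafbfbcbadbeafdc')
  32 → (26, 'fbcbadbeafdc')
  33 → (10, 'fbebeabdbdbcdafbfbcbadbeafdc')
  34 → (24, 'fbfbcbadbeafdc')
  35 → (6, 'fcaefbebeabdbdbcdafbfbcbadbeafdc')
  36 → (3, 'fcdfcaefbebeabdbdbcdafbfbcbadbeafdc')
  37 → (35, 'fdc')

[15, 30, 0, 8, 23, 34, 29, 27, 20, 18, 16, 13, 32, 11, 25, 2, 37, 7, 28, 21, 4, 22, 19, 17, 31, 36, 5, 14, 33, 12, 1, 9, 26, 10, 24, 6, 3, 35]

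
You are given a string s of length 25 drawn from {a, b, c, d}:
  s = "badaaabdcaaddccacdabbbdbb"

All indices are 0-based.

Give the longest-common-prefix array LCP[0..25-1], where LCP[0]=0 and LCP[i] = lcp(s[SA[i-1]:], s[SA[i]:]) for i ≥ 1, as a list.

[0, 2, 2, 1, 2, 1, 1, 2, 0, 1, 1, 2, 2, 1, 2, 0, 2, 1, 1, 0, 2, 1, 1, 2, 1]

sorted suffixes:
  #0 SA[0]=3  'aaabdcaaddccacdabbbdbb'
  #1 SA[1]=4  'aabdcaaddccacdabbbdbb'
  #2 SA[2]=9  'aaddccacdabbbdbb'
  #3 SA[3]=18  'abbbdbb'
  #4 SA[4]=5  'abdcaaddccacdabbbdbb'
  #5 SA[5]=15  'acdabbbdbb'
  #6 SA[6]=1  'adaaabdcaaddccacdabbbdbb'
  #7 SA[7]=10  'addccacdabbbdbb'
  #8 SA[8]=24  'b'
  #9 SA[9]=0  'badaaabdcaaddccacdabbbdbb'
  #10 SA[10]=23  'bb'
  #11 SA[11]=19  'bbbdbb'
  #12 SA[12]=20  'bbdbb'
  #13 SA[13]=21  'bdbb'
  #14 SA[14]=6  'bdcaaddccacdabbbdbb'
  #15 SA[15]=8  'caaddccacdabbbdbb'
  #16 SA[16]=14  'cacdabbbdbb'
  #17 SA[17]=13  'ccacdabbbdbb'
  #18 SA[18]=16  'cdabbbdbb'
  #19 SA[19]=2  'daaabdcaaddccacdabbbdbb'
  #20 SA[20]=17  'dabbbdbb'
  #21 SA[21]=22  'dbb'
  #22 SA[22]=7  'dcaaddccacdabbbdbb'
  #23 SA[23]=12  'dccacdabbbdbb'
  #24 SA[24]=11  'ddccacdabbbdbb'

SA = [3, 4, 9, 18, 5, 15, 1, 10, 24, 0, 23, 19, 20, 21, 6, 8, 14, 13, 16, 2, 17, 22, 7, 12, 11]
[i] adj suffixes → lcp
  [1] 3/4 → 2 ('aa')
  [2] 4/9 → 2 ('aa')
  [3] 9/18 → 1 ('a')
  [4] 18/5 → 2 ('ab')
  [5] 5/15 → 1 ('a')
  [6] 15/1 → 1 ('a')
  [7] 1/10 → 2 ('ad')
  [8] 10/24 → 0 ('')
  [9] 24/0 → 1 ('b')
  [10] 0/23 → 1 ('b')
  [11] 23/19 → 2 ('bb')
  [12] 19/20 → 2 ('bb')
  [13] 20/21 → 1 ('b')
  [14] 21/6 → 2 ('bd')
  [15] 6/8 → 0 ('')
  [16] 8/14 → 2 ('ca')
  [17] 14/13 → 1 ('c')
  [18] 13/16 → 1 ('c')
  [19] 16/2 → 0 ('')
  [20] 2/17 → 2 ('da')
  [21] 17/22 → 1 ('d')
  [22] 22/7 → 1 ('d')
  [23] 7/12 → 2 ('dc')
  [24] 12/11 → 1 ('d')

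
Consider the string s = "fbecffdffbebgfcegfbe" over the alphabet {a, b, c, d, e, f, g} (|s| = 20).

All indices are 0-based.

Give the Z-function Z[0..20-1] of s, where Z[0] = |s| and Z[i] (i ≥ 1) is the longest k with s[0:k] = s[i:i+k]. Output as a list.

Z[0]=20
i=1: fresh scan; Z[1]=0
i=2: fresh scan; Z[2]=0
i=3: fresh scan; Z[3]=0
i=4: fresh scan; Z[4]=1 extend→box=[4,5)
i=5: fresh scan; Z[5]=1 extend→box=[5,6)
i=6: fresh scan; Z[6]=0
i=7: fresh scan; Z[7]=1 extend→box=[7,8)
i=8: fresh scan; Z[8]=3 extend→box=[8,11)
i=9: min(r-i=2, Z[1]=0)=0; Z[9]=0
i=10: min(r-i=1, Z[2]=0)=0; Z[10]=0
i=11: fresh scan; Z[11]=0
i=12: fresh scan; Z[12]=0
i=13: fresh scan; Z[13]=1 extend→box=[13,14)
i=14: fresh scan; Z[14]=0
i=15: fresh scan; Z[15]=0
i=16: fresh scan; Z[16]=0
i=17: fresh scan; Z[17]=3 extend→box=[17,20)
i=18: min(r-i=2, Z[1]=0)=0; Z[18]=0
i=19: min(r-i=1, Z[2]=0)=0; Z[19]=0

[20, 0, 0, 0, 1, 1, 0, 1, 3, 0, 0, 0, 0, 1, 0, 0, 0, 3, 0, 0]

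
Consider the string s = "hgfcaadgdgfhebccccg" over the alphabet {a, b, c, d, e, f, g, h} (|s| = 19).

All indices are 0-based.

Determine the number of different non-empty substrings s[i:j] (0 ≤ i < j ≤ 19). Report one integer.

sorted suffixes:
  #0 SA[0]=4  'aadgdgfhebccccg'
  #1 SA[1]=5  'adgdgfhebccccg'
  #2 SA[2]=13  'bccccg'
  #3 SA[3]=3  'caadgdgfhebccccg'
  #4 SA[4]=14  'ccccg'
  #5 SA[5]=15  'cccg'
  #6 SA[6]=16  'ccg'
  #7 SA[7]=17  'cg'
  #8 SA[8]=6  'dgdgfhebccccg'
  #9 SA[9]=8  'dgfhebccccg'
  #10 SA[10]=12  'ebccccg'
  #11 SA[11]=2  'fcaadgdgfhebccccg'
  #12 SA[12]=10  'fhebccccg'
  #13 SA[13]=18  'g'
  #14 SA[14]=7  'gdgfhebccccg'
  #15 SA[15]=1  'gfcaadgdgfhebccccg'
  #16 SA[16]=9  'gfhebccccg'
  #17 SA[17]=11  'hebccccg'
  #18 SA[18]=0  'hgfcaadgdgfhebccccg'

SA = [4, 5, 13, 3, 14, 15, 16, 17, 6, 8, 12, 2, 10, 18, 7, 1, 9, 11, 0]
rank  pair      lcp
   1  s[4:],s[5:]  1  'a'
   2  s[5:],s[13:]  0  ''
   3  s[13:],s[3:]  0  ''
   4  s[3:],s[14:]  1  'c'
   5  s[14:],s[15:]  3  'ccc'
   6  s[15:],s[16:]  2  'cc'
   7  s[16:],s[17:]  1  'c'
   8  s[17:],s[6:]  0  ''
   9  s[6:],s[8:]  2  'dg'
  10  s[8:],s[12:]  0  ''
  11  s[12:],s[2:]  0  ''
  12  s[2:],s[10:]  1  'f'
  13  s[10:],s[18:]  0  ''
  14  s[18:],s[7:]  1  'g'
  15  s[7:],s[1:]  1  'g'
  16  s[1:],s[9:]  2  'gf'
  17  s[9:],s[11:]  0  ''
  18  s[11:],s[0:]  1  'h'

n(n+1)/2 = 19·20/2 = 190
Σ LCP = 0 + 1 + 0 + 0 + 1 + 3 + 2 + 1 + 0 + 2 + 0 + 0 + 1 + 0 + 1 + 1 + 2 + 0 + 1 = 16
distinct = 190 − 16 = 174

174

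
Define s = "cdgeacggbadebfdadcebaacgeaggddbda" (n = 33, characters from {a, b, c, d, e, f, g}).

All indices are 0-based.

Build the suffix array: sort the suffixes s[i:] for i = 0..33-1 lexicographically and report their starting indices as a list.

rank | idx | suffix
   0 |  32 | a
   1 |  20 | aacgeaggddbda
   2 |  21 | acgeaggddbda
   3 |   4 | acggbadebfdadcebaacgeaggddbda
   4 |  15 | adcebaacgeaggddbda
   5 |   9 | adebfdadcebaacgeaggddbda
   6 |  25 | aggddbda
   7 |  19 | baacgeaggddbda
   8 |   8 | badebfdadcebaacgeaggddbda
   9 |  30 | bda
  10 |  12 | bfdadcebaacgeaggddbda
  11 |   0 | cdgeacggbadebfdadcebaacgeaggddbda
  12 |  17 | cebaacgeaggddbda
  13 |  22 | cgeaggddbda
  14 |   5 | cggbadebfdadcebaacgeaggddbda
  15 |  31 | da
  16 |  14 | dadcebaacgeaggddbda
  17 |  29 | dbda
  18 |  16 | dcebaacgeaggddbda
  19 |  28 | ddbda
  20 |  10 | debfdadcebaacgeaggddbda
  21 |   1 | dgeacggbadebfdadcebaacgeaggddbda
  22 |   3 | eacggbadebfdadcebaacgeaggddbda
  23 |  24 | eaggddbda
  24 |  18 | ebaacgeaggddbda
  25 |  11 | ebfdadcebaacgeaggddbda
  26 |  13 | fdadcebaacgeaggddbda
  27 |   7 | gbadebfdadcebaacgeaggddbda
  28 |  27 | gddbda
  29 |   2 | geacggbadebfdadcebaacgeaggddbda
  30 |  23 | geaggddbda
  31 |   6 | ggbadebfdadcebaacgeaggddbda
  32 |  26 | ggddbda

[32, 20, 21, 4, 15, 9, 25, 19, 8, 30, 12, 0, 17, 22, 5, 31, 14, 29, 16, 28, 10, 1, 3, 24, 18, 11, 13, 7, 27, 2, 23, 6, 26]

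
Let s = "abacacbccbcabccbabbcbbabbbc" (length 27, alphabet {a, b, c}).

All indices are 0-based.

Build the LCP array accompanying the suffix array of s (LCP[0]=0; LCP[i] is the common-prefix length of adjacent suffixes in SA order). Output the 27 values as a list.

rank | idx | suffix
   0 |   0 | abacacbccbcabccbabbcbbabbbc
   1 |  22 | abbbc
   2 |  16 | abbcbbabbbc
   3 |  11 | abccbabbcbbabbbc
   4 |   2 | acacbccbcabccbabbcbbabbbc
   5 |   4 | acbccbcabccbabbcbbabbbc
   6 |  21 | babbbc
   7 |  15 | babbcbbabbbc
   8 |   1 | bacacbccbcabccbabbcbbabbbc
   9 |  20 | bbabbbc
  10 |  23 | bbbc
  11 |  24 | bbc
  12 |  17 | bbcbbabbbc
  13 |  25 | bc
  14 |   9 | bcabccbabbcbbabbbc
  15 |  18 | bcbbabbbc
  16 |  12 | bccbabbcbbabbbc
  17 |   6 | bccbcabccbabbcbbabbbc
  18 |  26 | c
  19 |  10 | cabccbabbcbbabbbc
  20 |   3 | cacbccbcabccbabbcbbabbbc
  21 |  14 | cbabbcbbabbbc
  22 |  19 | cbbabbbc
  23 |   8 | cbcabccbabbcbbabbbc
  24 |   5 | cbccbcabccbabbcbbabbbc
  25 |  13 | ccbabbcbbabbbc
  26 |   7 | ccbcabccbabbcbbabbbc

SA = [0, 22, 16, 11, 2, 4, 21, 15, 1, 20, 23, 24, 17, 25, 9, 18, 12, 6, 26, 10, 3, 14, 19, 8, 5, 13, 7]
[i] adj suffixes → lcp
  [1] 0/22 → 2 ('ab')
  [2] 22/16 → 3 ('abb')
  [3] 16/11 → 2 ('ab')
  [4] 11/2 → 1 ('a')
  [5] 2/4 → 2 ('ac')
  [6] 4/21 → 0 ('')
  [7] 21/15 → 4 ('babb')
  [8] 15/1 → 2 ('ba')
  [9] 1/20 → 1 ('b')
  [10] 20/23 → 2 ('bb')
  [11] 23/24 → 2 ('bb')
  [12] 24/17 → 3 ('bbc')
  [13] 17/25 → 1 ('b')
  [14] 25/9 → 2 ('bc')
  [15] 9/18 → 2 ('bc')
  [16] 18/12 → 2 ('bc')
  [17] 12/6 → 4 ('bccb')
  [18] 6/26 → 0 ('')
  [19] 26/10 → 1 ('c')
  [20] 10/3 → 2 ('ca')
  [21] 3/14 → 1 ('c')
  [22] 14/19 → 2 ('cb')
  [23] 19/8 → 2 ('cb')
  [24] 8/5 → 3 ('cbc')
  [25] 5/13 → 1 ('c')
  [26] 13/7 → 3 ('ccb')

[0, 2, 3, 2, 1, 2, 0, 4, 2, 1, 2, 2, 3, 1, 2, 2, 2, 4, 0, 1, 2, 1, 2, 2, 3, 1, 3]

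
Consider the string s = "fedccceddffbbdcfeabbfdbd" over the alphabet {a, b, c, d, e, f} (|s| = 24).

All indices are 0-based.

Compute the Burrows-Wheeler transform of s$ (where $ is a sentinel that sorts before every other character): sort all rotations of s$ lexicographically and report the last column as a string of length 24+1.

rank  rotation                   last
    0  $fedccceddffbbdcfeabbfdbd  d
    1  abbfdbd$fedccceddffbbdcfe  e
    2  bbdcfeabbfdbd$fedccceddff  f
    3  bbfdbd$fedccceddffbbdcfea  a
    4  bd$fedccceddffbbdcfeabbfd  d
    5  bdcfeabbfdbd$fedccceddffb  b
    6  bfdbd$fedccceddffbbdcfeab  b
    7  ccceddffbbdcfeabbfdbd$fed  d
    8  cceddffbbdcfeabbfdbd$fedc  c
    9  ceddffbbdcfeabbfdbd$fedcc  c
   10  cfeabbfdbd$fedccceddffbbd  d
   11  d$fedccceddffbbdcfeabbfdb  b
   12  dbd$fedccceddffbbdcfeabbf  f
   13  dccceddffbbdcfeabbfdbd$fe  e
   14  dcfeabbfdbd$fedccceddffbb  b
   15  ddffbbdcfeabbfdbd$fedccce  e
   16  dffbbdcfeabbfdbd$fedccced  d
   17  eabbfdbd$fedccceddffbbdcf  f
   18  edccceddffbbdcfeabbfdbd$f  f
   19  eddffbbdcfeabbfdbd$fedccc  c
   20  fbbdcfeabbfdbd$fedccceddf  f
   21  fdbd$fedccceddffbbdcfeabb  b
   22  feabbfdbd$fedccceddffbbdc  c
   23  fedccceddffbbdcfeabbfdbd$  $
   24  ffbbdcfeabbfdbd$fedcccedd  d

defadbbdccdbfebedffcfbc$d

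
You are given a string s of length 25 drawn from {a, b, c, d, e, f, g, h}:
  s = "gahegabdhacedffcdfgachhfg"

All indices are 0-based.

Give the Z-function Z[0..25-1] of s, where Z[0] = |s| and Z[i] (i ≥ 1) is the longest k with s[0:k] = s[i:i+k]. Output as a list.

Z[0]=25
i=1: outside box; Z[1]=0
i=2: outside box; Z[2]=0
i=3: outside box; Z[3]=0
i=4: outside box; Z[4]=2 scan→box=[4,6)
i=5: min(r-i=1, Z[1]=0)=0; Z[5]=0
i=6: outside box; Z[6]=0
i=7: outside box; Z[7]=0
i=8: outside box; Z[8]=0
i=9: outside box; Z[9]=0
i=10: outside box; Z[10]=0
i=11: outside box; Z[11]=0
i=12: outside box; Z[12]=0
i=13: outside box; Z[13]=0
i=14: outside box; Z[14]=0
i=15: outside box; Z[15]=0
i=16: outside box; Z[16]=0
i=17: outside box; Z[17]=0
i=18: outside box; Z[18]=2 scan→box=[18,20)
i=19: min(r-i=1, Z[1]=0)=0; Z[19]=0
i=20: outside box; Z[20]=0
i=21: outside box; Z[21]=0
i=22: outside box; Z[22]=0
i=23: outside box; Z[23]=0
i=24: outside box; Z[24]=1 scan→box=[24,25)

[25, 0, 0, 0, 2, 0, 0, 0, 0, 0, 0, 0, 0, 0, 0, 0, 0, 0, 2, 0, 0, 0, 0, 0, 1]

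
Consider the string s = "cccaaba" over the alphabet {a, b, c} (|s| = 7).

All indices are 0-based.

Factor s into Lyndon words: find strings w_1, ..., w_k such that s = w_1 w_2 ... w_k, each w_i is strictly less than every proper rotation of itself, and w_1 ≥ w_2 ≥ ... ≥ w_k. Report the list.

emit factor 1: 'c' (i=0, period=1)
emit factor 2: 'c' (i=1, period=1)
emit factor 3: 'c' (i=2, period=1)
emit factor 4: 'aab' (i=3, period=3)
emit factor 5: 'a' (i=6, period=1)

["c", "c", "c", "aab", "a"]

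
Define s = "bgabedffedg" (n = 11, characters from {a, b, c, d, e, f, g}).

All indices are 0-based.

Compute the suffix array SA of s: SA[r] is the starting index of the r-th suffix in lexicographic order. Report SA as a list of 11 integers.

rank | idx | suffix
   0 |   2 | abedffedg
   1 |   3 | bedffedg
   2 |   0 | bgabedffedg
   3 |   5 | dffedg
   4 |   9 | dg
   5 |   4 | edffedg
   6 |   8 | edg
   7 |   7 | fedg
   8 |   6 | ffedg
   9 |  10 | g
  10 |   1 | gabedffedg

[2, 3, 0, 5, 9, 4, 8, 7, 6, 10, 1]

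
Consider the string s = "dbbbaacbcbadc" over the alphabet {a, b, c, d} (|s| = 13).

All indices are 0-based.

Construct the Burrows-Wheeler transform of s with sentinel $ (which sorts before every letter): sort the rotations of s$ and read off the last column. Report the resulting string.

cbabbcbdcdba$a

rank  rotation        last
    0  $dbbbaacbcbadc  c
    1  aacbcbadc$dbbb  b
    2  acbcbadc$dbbba  a
    3  adc$dbbbaacbcb  b
    4  baacbcbadc$dbb  b
    5  badc$dbbbaacbc  c
    6  bbaacbcbadc$db  b
    7  bbbaacbcbadc$d  d
    8  bcbadc$dbbbaac  c
    9  c$dbbbaacbcbad  d
   10  cbadc$dbbbaacb  b
   11  cbcbadc$dbbbaa  a
   12  dbbbaacbcbadc$  $
   13  dc$dbbbaacbcba  a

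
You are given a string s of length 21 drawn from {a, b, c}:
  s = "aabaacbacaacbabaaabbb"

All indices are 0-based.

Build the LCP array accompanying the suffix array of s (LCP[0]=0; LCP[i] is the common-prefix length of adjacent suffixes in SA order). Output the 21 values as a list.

[0, 2, 3, 2, 5, 1, 4, 2, 1, 2, 4, 0, 1, 3, 2, 2, 1, 2, 0, 1, 3]

sorted suffixes:
  #0 SA[0]=15  'aaabbb'
  #1 SA[1]=0  'aabaacbacaacbabaaabbb'
  #2 SA[2]=16  'aabbb'
  #3 SA[3]=9  'aacbabaaabbb'
  #4 SA[4]=3  'aacbacaacbabaaabbb'
  #5 SA[5]=13  'abaaabbb'
  #6 SA[6]=1  'abaacbacaacbabaaabbb'
  #7 SA[7]=17  'abbb'
  #8 SA[8]=7  'acaacbabaaabbb'
  #9 SA[9]=10  'acbabaaabbb'
  #10 SA[10]=4  'acbacaacbabaaabbb'
  #11 SA[11]=20  'b'
  #12 SA[12]=14  'baaabbb'
  #13 SA[13]=2  'baacbacaacbabaaabbb'
  #14 SA[14]=12  'babaaabbb'
  #15 SA[15]=6  'bacaacbabaaabbb'
  #16 SA[16]=19  'bb'
  #17 SA[17]=18  'bbb'
  #18 SA[18]=8  'caacbabaaabbb'
  #19 SA[19]=11  'cbabaaabbb'
  #20 SA[20]=5  'cbacaacbabaaabbb'

SA = [15, 0, 16, 9, 3, 13, 1, 17, 7, 10, 4, 20, 14, 2, 12, 6, 19, 18, 8, 11, 5]
i: (SA[i-1],SA[i]) lcp shared
  1: (15,0) 2 'aa'
  2: (0,16) 3 'aab'
  3: (16,9) 2 'aa'
  4: (9,3) 5 'aacba'
  5: (3,13) 1 'a'
  6: (13,1) 4 'abaa'
  7: (1,17) 2 'ab'
  8: (17,7) 1 'a'
  9: (7,10) 2 'ac'
  10: (10,4) 4 'acba'
  11: (4,20) 0 ''
  12: (20,14) 1 'b'
  13: (14,2) 3 'baa'
  14: (2,12) 2 'ba'
  15: (12,6) 2 'ba'
  16: (6,19) 1 'b'
  17: (19,18) 2 'bb'
  18: (18,8) 0 ''
  19: (8,11) 1 'c'
  20: (11,5) 3 'cba'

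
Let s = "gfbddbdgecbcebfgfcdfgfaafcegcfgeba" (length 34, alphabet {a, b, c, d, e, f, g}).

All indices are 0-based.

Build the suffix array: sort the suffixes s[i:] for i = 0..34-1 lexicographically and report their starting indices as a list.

[33, 22, 23, 32, 10, 2, 5, 13, 9, 17, 11, 25, 28, 4, 3, 18, 6, 31, 12, 8, 26, 21, 1, 16, 24, 29, 19, 14, 27, 30, 7, 20, 0, 15]

rank→(start, suffix):
  0 → (33, 'a')
  1 → (22, 'aafcegcfgeba')
  2 → (23, 'afcegcfgeba')
  3 → (32, 'ba')
  4 → (10, 'bcebfgfcdfgfaafcegcfgeba')
  5 → (2, 'bddbdgecbcebfgfcdfgfaafcegcfgeba')
  6 → (5, 'bdgecbcebfgfcdfgfaafcegcfgeba')
  7 → (13, 'bfgfcdfgfaafcegcfgeba')
  8 → (9, 'cbcebfgfcdfgfaafcegcfgeba')
  9 → (17, 'cdfgfaafcegcfgeba')
  10 → (11, 'cebfgfcdfgfaafcegcfgeba')
  11 → (25, 'cegcfgeba')
  12 → (28, 'cfgeba')
  13 → (4, 'dbdgecbcebfgfcdfgfaafcegcfgeba')
  14 → (3, 'ddbdgecbcebfgfcdfgfaafcegcfgeba')
  15 → (18, 'dfgfaafcegcfgeba')
  16 → (6, 'dgecbcebfgfcdfgfaafcegcfgeba')
  17 → (31, 'eba')
  18 → (12, 'ebfgfcdfgfaafcegcfgeba')
  19 → (8, 'ecbcebfgfcdfgfaafcegcfgeba')
  20 → (26, 'egcfgeba')
  21 → (21, 'faafcegcfgeba')
  22 → (1, 'fbddbdgecbcebfgfcdfgfaafcegcfgeba')
  23 → (16, 'fcdfgfaafcegcfgeba')
  24 → (24, 'fcegcfgeba')
  25 → (29, 'fgeba')
  26 → (19, 'fgfaafcegcfgeba')
  27 → (14, 'fgfcdfgfaafcegcfgeba')
  28 → (27, 'gcfgeba')
  29 → (30, 'geba')
  30 → (7, 'gecbcebfgfcdfgfaafcegcfgeba')
  31 → (20, 'gfaafcegcfgeba')
  32 → (0, 'gfbddbdgecbcebfgfcdfgfaafcegcfgeba')
  33 → (15, 'gfcdfgfaafcegcfgeba')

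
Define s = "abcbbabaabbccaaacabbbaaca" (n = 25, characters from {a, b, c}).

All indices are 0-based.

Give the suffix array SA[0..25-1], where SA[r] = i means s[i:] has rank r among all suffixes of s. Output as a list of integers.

[24, 13, 7, 21, 14, 5, 17, 8, 0, 22, 15, 6, 20, 4, 19, 3, 18, 9, 1, 10, 23, 12, 16, 2, 11]

rank | idx | suffix
   0 |  24 | a
   1 |  13 | aaacabbbaaca
   2 |   7 | aabbccaaacabbbaaca
   3 |  21 | aaca
   4 |  14 | aacabbbaaca
   5 |   5 | abaabbccaaacabbbaaca
   6 |  17 | abbbaaca
   7 |   8 | abbccaaacabbbaaca
   8 |   0 | abcbbabaabbccaaacabbbaaca
   9 |  22 | aca
  10 |  15 | acabbbaaca
  11 |   6 | baabbccaaacabbbaaca
  12 |  20 | baaca
  13 |   4 | babaabbccaaacabbbaaca
  14 |  19 | bbaaca
  15 |   3 | bbabaabbccaaacabbbaaca
  16 |  18 | bbbaaca
  17 |   9 | bbccaaacabbbaaca
  18 |   1 | bcbbabaabbccaaacabbbaaca
  19 |  10 | bccaaacabbbaaca
  20 |  23 | ca
  21 |  12 | caaacabbbaaca
  22 |  16 | cabbbaaca
  23 |   2 | cbbabaabbccaaacabbbaaca
  24 |  11 | ccaaacabbbaaca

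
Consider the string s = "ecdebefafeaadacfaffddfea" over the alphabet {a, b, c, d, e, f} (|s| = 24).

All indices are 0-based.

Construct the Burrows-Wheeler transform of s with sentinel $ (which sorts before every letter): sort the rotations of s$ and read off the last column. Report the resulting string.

aeedaffeeaafcdffd$becfdaa

rank  rotation                   last
    0  $ecdebefafeaadacfaffddfea  a
    1  a$ecdebefafeaadacfaffddfe  e
    2  aadacfaffddfea$ecdebefafe  e
    3  acfaffddfea$ecdebefafeaad  d
    4  adacfaffddfea$ecdebefafea  a
    5  afeaadacfaffddfea$ecdebef  f
    6  affddfea$ecdebefafeaadacf  f
    7  befafeaadacfaffddfea$ecde  e
    8  cdebefafeaadacfaffddfea$e  e
    9  cfaffddfea$ecdebefafeaada  a
   10  dacfaffddfea$ecdebefafeaa  a
   11  ddfea$ecdebefafeaadacfaff  f
   12  debefafeaadacfaffddfea$ec  c
   13  dfea$ecdebefafeaadacfaffd  d
   14  ea$ecdebefafeaadacfaffddf  f
   15  eaadacfaffddfea$ecdebefaf  f
   16  ebefafeaadacfaffddfea$ecd  d
   17  ecdebefafeaadacfaffddfea$  $
   18  efafeaadacfaffddfea$ecdeb  b
   19  fafeaadacfaffddfea$ecdebe  e
   20  faffddfea$ecdebefafeaadac  c
   21  fddfea$ecdebefafeaadacfaf  f
   22  fea$ecdebefafeaadacfaffdd  d
   23  feaadacfaffddfea$ecdebefa  a
   24  ffddfea$ecdebefafeaadacfa  a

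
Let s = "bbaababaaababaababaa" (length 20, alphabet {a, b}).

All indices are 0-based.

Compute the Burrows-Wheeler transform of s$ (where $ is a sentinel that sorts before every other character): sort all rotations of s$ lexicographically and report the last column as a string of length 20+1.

rank  rotation               last
    0  $bbaababaaababaababaa  a
    1  a$bbaababaaababaababa  a
    2  aa$bbaababaaababaabab  b
    3  aaababaababaa$bbaabab  b
    4  aababaa$bbaababaaabab  b
    5  aababaaababaababaa$bb  b
    6  aababaababaa$bbaababa  a
    7  abaa$bbaababaaababaab  b
    8  abaaababaababaa$bbaab  b
    9  abaababaa$bbaababaaab  b
   10  ababaa$bbaababaaababa  a
   11  ababaaababaababaa$bba  a
   12  ababaababaa$bbaababaa  a
   13  baa$bbaababaaababaaba  a
   14  baaababaababaa$bbaaba  a
   15  baababaa$bbaababaaaba  a
   16  baababaaababaababaa$b  b
   17  babaa$bbaababaaababaa  a
   18  babaaababaababaa$bbaa  a
   19  babaababaa$bbaababaaa  a
   20  bbaababaaababaababaa$  $

aabbbbabbbaaaaaabaaa$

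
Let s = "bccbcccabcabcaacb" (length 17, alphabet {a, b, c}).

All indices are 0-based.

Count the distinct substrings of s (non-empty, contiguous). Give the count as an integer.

123

sorted suffixes:
  #0 SA[0]=13  'aacb'
  #1 SA[1]=10  'abcaacb'
  #2 SA[2]=7  'abcabcaacb'
  #3 SA[3]=14  'acb'
  #4 SA[4]=16  'b'
  #5 SA[5]=11  'bcaacb'
  #6 SA[6]=8  'bcabcaacb'
  #7 SA[7]=0  'bccbcccabcabcaacb'
  #8 SA[8]=3  'bcccabcabcaacb'
  #9 SA[9]=12  'caacb'
  #10 SA[10]=9  'cabcaacb'
  #11 SA[11]=6  'cabcabcaacb'
  #12 SA[12]=15  'cb'
  #13 SA[13]=2  'cbcccabcabcaacb'
  #14 SA[14]=5  'ccabcabcaacb'
  #15 SA[15]=1  'ccbcccabcabcaacb'
  #16 SA[16]=4  'cccabcabcaacb'

SA = [13, 10, 7, 14, 16, 11, 8, 0, 3, 12, 9, 6, 15, 2, 5, 1, 4]
[i] adj suffixes → lcp
  [1] 13/10 → 1 ('a')
  [2] 10/7 → 4 ('abca')
  [3] 7/14 → 1 ('a')
  [4] 14/16 → 0 ('')
  [5] 16/11 → 1 ('b')
  [6] 11/8 → 3 ('bca')
  [7] 8/0 → 2 ('bc')
  [8] 0/3 → 3 ('bcc')
  [9] 3/12 → 0 ('')
  [10] 12/9 → 2 ('ca')
  [11] 9/6 → 5 ('cabca')
  [12] 6/15 → 1 ('c')
  [13] 15/2 → 2 ('cb')
  [14] 2/5 → 1 ('c')
  [15] 5/1 → 2 ('cc')
  [16] 1/4 → 2 ('cc')

n(n+1)/2 = 17·18/2 = 153
Σ LCP = 0 + 1 + 4 + 1 + 0 + 1 + 3 + 2 + 3 + 0 + 2 + 5 + 1 + 2 + 1 + 2 + 2 = 30
distinct = 153 − 30 = 123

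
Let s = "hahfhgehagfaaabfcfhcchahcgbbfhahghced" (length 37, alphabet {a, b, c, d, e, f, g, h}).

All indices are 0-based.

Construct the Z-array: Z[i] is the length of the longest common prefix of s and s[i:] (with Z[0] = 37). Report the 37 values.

[37, 0, 1, 0, 1, 0, 0, 2, 0, 0, 0, 0, 0, 0, 0, 0, 0, 0, 1, 0, 0, 3, 0, 1, 0, 0, 0, 0, 0, 3, 0, 1, 0, 1, 0, 0, 0]

Z[0]=37
i=1: outside box; Z[1]=0
i=2: outside box; Z[2]=1 grow→box=[2,3)
i=3: outside box; Z[3]=0
i=4: outside box; Z[4]=1 grow→box=[4,5)
i=5: outside box; Z[5]=0
i=6: outside box; Z[6]=0
i=7: outside box; Z[7]=2 grow→box=[7,9)
i=8: min(r-i=1, Z[1]=0)=0; Z[8]=0
i=9: outside box; Z[9]=0
i=10: outside box; Z[10]=0
i=11: outside box; Z[11]=0
i=12: outside box; Z[12]=0
i=13: outside box; Z[13]=0
i=14: outside box; Z[14]=0
i=15: outside box; Z[15]=0
i=16: outside box; Z[16]=0
i=17: outside box; Z[17]=0
i=18: outside box; Z[18]=1 grow→box=[18,19)
i=19: outside box; Z[19]=0
i=20: outside box; Z[20]=0
i=21: outside box; Z[21]=3 grow→box=[21,24)
i=22: min(r-i=2, Z[1]=0)=0; Z[22]=0
i=23: min(r-i=1, Z[2]=1)=1; Z[23]=1
i=24: outside box; Z[24]=0
i=25: outside box; Z[25]=0
i=26: outside box; Z[26]=0
i=27: outside box; Z[27]=0
i=28: outside box; Z[28]=0
i=29: outside box; Z[29]=3 grow→box=[29,32)
i=30: min(r-i=2, Z[1]=0)=0; Z[30]=0
i=31: min(r-i=1, Z[2]=1)=1; Z[31]=1
i=32: outside box; Z[32]=0
i=33: outside box; Z[33]=1 grow→box=[33,34)
i=34: outside box; Z[34]=0
i=35: outside box; Z[35]=0
i=36: outside box; Z[36]=0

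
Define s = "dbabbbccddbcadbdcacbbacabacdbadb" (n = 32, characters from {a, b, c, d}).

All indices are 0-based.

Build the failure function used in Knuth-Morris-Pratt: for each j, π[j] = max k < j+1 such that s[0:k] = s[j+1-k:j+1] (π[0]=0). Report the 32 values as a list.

[0, 0, 0, 0, 0, 0, 0, 0, 1, 1, 2, 0, 0, 1, 2, 1, 0, 0, 0, 0, 0, 0, 0, 0, 0, 0, 0, 1, 2, 3, 1, 2]

π[0] = 0
j=1 s[j]='b': π[1]=0 (border '')
j=2 s[j]='a': π[2]=0 (border '')
j=3 s[j]='b': π[3]=0 (border '')
j=4 s[j]='b': π[4]=0 (border '')
j=5 s[j]='b': π[5]=0 (border '')
j=6 s[j]='c': π[6]=0 (border '')
j=7 s[j]='c': π[7]=0 (border '')
j=8 s[j]='d': π[8]=1 (border 'd')
j=9 s[j]='d': k: 1→0; π[9]=1 (border 'd')
j=10 s[j]='b': π[10]=2 (border 'db')
j=11 s[j]='c': k: 2→0; π[11]=0 (border '')
j=12 s[j]='a': π[12]=0 (border '')
j=13 s[j]='d': π[13]=1 (border 'd')
j=14 s[j]='b': π[14]=2 (border 'db')
j=15 s[j]='d': k: 2→0; π[15]=1 (border 'd')
j=16 s[j]='c': k: 1→0; π[16]=0 (border '')
j=17 s[j]='a': π[17]=0 (border '')
j=18 s[j]='c': π[18]=0 (border '')
j=19 s[j]='b': π[19]=0 (border '')
j=20 s[j]='b': π[20]=0 (border '')
j=21 s[j]='a': π[21]=0 (border '')
j=22 s[j]='c': π[22]=0 (border '')
j=23 s[j]='a': π[23]=0 (border '')
j=24 s[j]='b': π[24]=0 (border '')
j=25 s[j]='a': π[25]=0 (border '')
j=26 s[j]='c': π[26]=0 (border '')
j=27 s[j]='d': π[27]=1 (border 'd')
j=28 s[j]='b': π[28]=2 (border 'db')
j=29 s[j]='a': π[29]=3 (border 'dba')
j=30 s[j]='d': k: 3→0; π[30]=1 (border 'd')
j=31 s[j]='b': π[31]=2 (border 'db')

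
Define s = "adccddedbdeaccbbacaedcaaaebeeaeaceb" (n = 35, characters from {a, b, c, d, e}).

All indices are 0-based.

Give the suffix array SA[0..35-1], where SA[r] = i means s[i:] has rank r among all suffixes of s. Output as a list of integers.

rank | idx | suffix
   0 |  22 | aaaebeeaeaceb
   1 |  23 | aaebeeaeaceb
   2 |  16 | acaedcaaaebeeaeaceb
   3 |  11 | accbbacaedcaaaebeeaeaceb
   4 |  31 | aceb
   5 |   0 | adccddedbdeaccbbacaedcaaaebeeaeaceb
   6 |  29 | aeaceb
   7 |  24 | aebeeaeaceb
   8 |  18 | aedcaaaebeeaeaceb
   9 |  34 | b
  10 |  15 | bacaedcaaaebeeaeaceb
  11 |  14 | bbacaedcaaaebeeaeaceb
  12 |   8 | bdeaccbbacaedcaaaebeeaeaceb
  13 |  26 | beeaeaceb
  14 |  21 | caaaebeeaeaceb
  15 |  17 | caedcaaaebeeaeaceb
  16 |  13 | cbbacaedcaaaebeeaeaceb
  17 |  12 | ccbbacaedcaaaebeeaeaceb
  18 |   2 | ccddedbdeaccbbacaedcaaaebeeaeaceb
  19 |   3 | cddedbdeaccbbacaedcaaaebeeaeaceb
  20 |  32 | ceb
  21 |   7 | dbdeaccbbacaedcaaaebeeaeaceb
  22 |  20 | dcaaaebeeaeaceb
  23 |   1 | dccddedbdeaccbbacaedcaaaebeeaeaceb
  24 |   4 | ddedbdeaccbbacaedcaaaebeeaeaceb
  25 |   9 | deaccbbacaedcaaaebeeaeaceb
  26 |   5 | dedbdeaccbbacaedcaaaebeeaeaceb
  27 |  10 | eaccbbacaedcaaaebeeaeaceb
  28 |  30 | eaceb
  29 |  28 | eaeaceb
  30 |  33 | eb
  31 |  25 | ebeeaeaceb
  32 |   6 | edbdeaccbbacaedcaaaebeeaeaceb
  33 |  19 | edcaaaebeeaeaceb
  34 |  27 | eeaeaceb

[22, 23, 16, 11, 31, 0, 29, 24, 18, 34, 15, 14, 8, 26, 21, 17, 13, 12, 2, 3, 32, 7, 20, 1, 4, 9, 5, 10, 30, 28, 33, 25, 6, 19, 27]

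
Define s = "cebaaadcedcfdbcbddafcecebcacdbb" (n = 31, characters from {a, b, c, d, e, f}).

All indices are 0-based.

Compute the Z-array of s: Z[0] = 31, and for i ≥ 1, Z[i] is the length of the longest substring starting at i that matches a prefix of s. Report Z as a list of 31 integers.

[31, 0, 0, 0, 0, 0, 0, 2, 0, 0, 1, 0, 0, 0, 1, 0, 0, 0, 0, 0, 2, 0, 3, 0, 0, 1, 0, 1, 0, 0, 0]

Z[0]=31
i=1: fresh scan; Z[1]=0
i=2: fresh scan; Z[2]=0
i=3: fresh scan; Z[3]=0
i=4: fresh scan; Z[4]=0
i=5: fresh scan; Z[5]=0
i=6: fresh scan; Z[6]=0
i=7: fresh scan; Z[7]=2 grow→box=[7,9)
i=8: min(r-i=1, Z[1]=0)=0; Z[8]=0
i=9: fresh scan; Z[9]=0
i=10: fresh scan; Z[10]=1 grow→box=[10,11)
i=11: fresh scan; Z[11]=0
i=12: fresh scan; Z[12]=0
i=13: fresh scan; Z[13]=0
i=14: fresh scan; Z[14]=1 grow→box=[14,15)
i=15: fresh scan; Z[15]=0
i=16: fresh scan; Z[16]=0
i=17: fresh scan; Z[17]=0
i=18: fresh scan; Z[18]=0
i=19: fresh scan; Z[19]=0
i=20: fresh scan; Z[20]=2 grow→box=[20,22)
i=21: min(r-i=1, Z[1]=0)=0; Z[21]=0
i=22: fresh scan; Z[22]=3 grow→box=[22,25)
i=23: min(r-i=2, Z[1]=0)=0; Z[23]=0
i=24: min(r-i=1, Z[2]=0)=0; Z[24]=0
i=25: fresh scan; Z[25]=1 grow→box=[25,26)
i=26: fresh scan; Z[26]=0
i=27: fresh scan; Z[27]=1 grow→box=[27,28)
i=28: fresh scan; Z[28]=0
i=29: fresh scan; Z[29]=0
i=30: fresh scan; Z[30]=0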